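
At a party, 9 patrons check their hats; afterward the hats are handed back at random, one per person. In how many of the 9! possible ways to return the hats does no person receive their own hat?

The subfactorial !9 = [9!/e] (nearest integer).
9! = 362880, and 362880/e ≈ 133496.09, so !9 = 133496.

133496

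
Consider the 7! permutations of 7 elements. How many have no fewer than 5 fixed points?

22

Sum C(7,i)·!(7-i) for i = 5..7:
  i=5: C(7,5)·!2 = 21·1 = 21
  i=6: C(7,6)·!1 = 7·0 = 0
  i=7: C(7,7)·!0 = 1·1 = 1
Total = 22.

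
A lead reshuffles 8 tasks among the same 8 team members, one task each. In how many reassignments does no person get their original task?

Use !n = n·!(n-1) + (-1)^n.
!8 = 8·1854 + 1 = 14833

14833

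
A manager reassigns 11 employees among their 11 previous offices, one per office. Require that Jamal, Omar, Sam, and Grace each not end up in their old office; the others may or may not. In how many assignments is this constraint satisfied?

27422640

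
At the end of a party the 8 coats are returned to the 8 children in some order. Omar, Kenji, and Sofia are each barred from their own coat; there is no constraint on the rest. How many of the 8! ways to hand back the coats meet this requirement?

27240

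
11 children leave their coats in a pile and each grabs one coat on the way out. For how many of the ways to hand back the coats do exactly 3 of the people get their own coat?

2447445

Choose which 3 of the 11 are fixed: C(11,3) = 165.
The remaining 8 must be deranged: !8 = 14833.
Total: 165 × 14833 = 2447445.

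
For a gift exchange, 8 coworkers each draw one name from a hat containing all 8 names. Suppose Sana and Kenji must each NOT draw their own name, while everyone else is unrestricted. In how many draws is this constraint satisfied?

Inclusion-exclusion on the 2 forbidden self-matches:
Σ_{j=0}^{2} (-1)^j C(2,j)(8-j)!
= C(2,0)·8! - C(2,1)·7! + C(2,2)·6!
= 40320 - 10080 + 720
= 30960

30960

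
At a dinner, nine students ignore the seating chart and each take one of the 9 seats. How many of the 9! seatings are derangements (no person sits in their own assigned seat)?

Use !n = (n-1)(!(n-1) + !(n-2)).
!9 = 8·(14833 + 1854) = 8·16687 = 133496

133496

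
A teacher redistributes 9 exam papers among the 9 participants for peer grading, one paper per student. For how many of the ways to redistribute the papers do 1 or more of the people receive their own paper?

229384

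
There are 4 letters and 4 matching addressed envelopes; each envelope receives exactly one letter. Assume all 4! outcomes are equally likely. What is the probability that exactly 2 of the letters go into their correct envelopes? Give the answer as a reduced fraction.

1/4

Favorable outcomes: C(4,2)·!2 = 6·1 = 6.
Total outcomes: 4! = 24.
Probability = 6/24 = 1/4.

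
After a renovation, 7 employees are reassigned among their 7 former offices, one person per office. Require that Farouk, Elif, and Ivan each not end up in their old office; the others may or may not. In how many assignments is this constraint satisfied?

3216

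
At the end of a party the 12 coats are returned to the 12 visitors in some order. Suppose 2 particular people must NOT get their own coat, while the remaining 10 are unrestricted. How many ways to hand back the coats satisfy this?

402796800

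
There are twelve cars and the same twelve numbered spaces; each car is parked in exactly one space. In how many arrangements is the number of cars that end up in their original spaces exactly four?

7342335

Pick the 4 fixed positions: C(12,4) = 495 ways.
The other 8 form a derangement: !8 = 14833.
Total: 495 × 14833 = 7342335.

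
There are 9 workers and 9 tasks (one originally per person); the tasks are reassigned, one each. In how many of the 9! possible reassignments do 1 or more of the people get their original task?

Sum C(9,i)·!(9-i) for i = 1..9:
  i=1: C(9,1)·!8 = 9·14833 = 133497
  i=2: C(9,2)·!7 = 36·1854 = 66744
  i=3: C(9,3)·!6 = 84·265 = 22260
  i=4: C(9,4)·!5 = 126·44 = 5544
  i=5: C(9,5)·!4 = 126·9 = 1134
  i=6: C(9,6)·!3 = 84·2 = 168
  i=7: C(9,7)·!2 = 36·1 = 36
  i=8: C(9,8)·!1 = 9·0 = 0
  i=9: C(9,9)·!0 = 1·1 = 1
Total = 229384.

229384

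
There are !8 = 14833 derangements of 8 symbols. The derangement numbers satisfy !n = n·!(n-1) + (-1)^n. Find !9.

133496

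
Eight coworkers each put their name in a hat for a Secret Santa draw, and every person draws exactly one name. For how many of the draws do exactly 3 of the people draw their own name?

2464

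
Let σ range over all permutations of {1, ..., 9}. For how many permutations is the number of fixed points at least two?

95887

Sum C(9,i)·!(9-i) for i = 2..9:
  i=2: C(9,2)·!7 = 36·1854 = 66744
  i=3: C(9,3)·!6 = 84·265 = 22260
  i=4: C(9,4)·!5 = 126·44 = 5544
  i=5: C(9,5)·!4 = 126·9 = 1134
  i=6: C(9,6)·!3 = 84·2 = 168
  i=7: C(9,7)·!2 = 36·1 = 36
  i=8: C(9,8)·!1 = 9·0 = 0
  i=9: C(9,9)·!0 = 1·1 = 1
Total = 95887.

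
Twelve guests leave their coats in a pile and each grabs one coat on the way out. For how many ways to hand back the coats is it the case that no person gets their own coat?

176214841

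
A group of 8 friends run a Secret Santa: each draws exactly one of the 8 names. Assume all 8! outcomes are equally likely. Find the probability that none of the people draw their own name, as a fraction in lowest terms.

Favorable outcomes: !8 = 14833.
Total outcomes: 8! = 40320.
Probability = 14833/40320 = 2119/5760.

2119/5760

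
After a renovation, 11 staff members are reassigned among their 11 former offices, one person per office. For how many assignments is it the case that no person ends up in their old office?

14684570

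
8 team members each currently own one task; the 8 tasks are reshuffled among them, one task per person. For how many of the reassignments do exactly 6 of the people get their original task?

28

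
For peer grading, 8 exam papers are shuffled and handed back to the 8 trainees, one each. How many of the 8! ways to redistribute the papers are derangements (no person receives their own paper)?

!8 = 8! · Σ_{k=0}^{8} (-1)^k/k!
= 8! - 8!/1! + 8!/2! - 8!/3! + 8!/4! - 8!/5! + 8!/6! - 8!/7! + 8!/8!
= 40320 - 40320 + 20160 - 6720 + 1680 - 336 + 56 - 8 + 1
= 14833

14833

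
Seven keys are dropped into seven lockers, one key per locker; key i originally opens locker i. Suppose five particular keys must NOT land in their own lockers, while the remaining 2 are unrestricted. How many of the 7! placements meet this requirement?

Inclusion-exclusion on the 5 forbidden self-matches:
Σ_{j=0}^{5} (-1)^j C(5,j)(7-j)!
= C(5,0)·7! - C(5,1)·6! + C(5,2)·5! - C(5,3)·4! + C(5,4)·3! - C(5,5)·2!
= 5040 - 3600 + 1200 - 240 + 30 - 2
= 2428

2428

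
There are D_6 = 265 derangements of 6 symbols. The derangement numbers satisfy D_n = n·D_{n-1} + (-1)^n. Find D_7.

D_7 = 7·265 - 1 = 1854.

1854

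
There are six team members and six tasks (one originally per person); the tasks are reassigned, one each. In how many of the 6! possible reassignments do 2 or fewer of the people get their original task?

664

Sum C(6,i)·!(6-i) for i = 0..2:
  i=0: C(6,0)·!6 = 1·265 = 265
  i=1: C(6,1)·!5 = 6·44 = 264
  i=2: C(6,2)·!4 = 15·9 = 135
Total = 664.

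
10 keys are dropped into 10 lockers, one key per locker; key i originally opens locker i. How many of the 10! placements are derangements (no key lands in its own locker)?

Use !n = (n-1)(!(n-1) + !(n-2)).
!10 = 9·(133496 + 14833) = 9·148329 = 1334961

1334961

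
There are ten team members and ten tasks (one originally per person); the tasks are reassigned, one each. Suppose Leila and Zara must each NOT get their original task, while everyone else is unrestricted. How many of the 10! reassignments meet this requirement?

2943360

Inclusion-exclusion on the 2 forbidden self-matches:
Σ_{j=0}^{2} (-1)^j C(2,j)(10-j)!
= C(2,0)·10! - C(2,1)·9! + C(2,2)·8!
= 3628800 - 725760 + 40320
= 2943360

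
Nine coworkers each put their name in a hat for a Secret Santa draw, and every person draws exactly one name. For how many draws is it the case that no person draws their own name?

133496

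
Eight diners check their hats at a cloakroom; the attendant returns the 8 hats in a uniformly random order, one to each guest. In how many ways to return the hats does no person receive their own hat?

!8 is the nearest integer to 8!/e.
8! = 40320, and 40320/e ≈ 14832.90, so !8 = 14833.

14833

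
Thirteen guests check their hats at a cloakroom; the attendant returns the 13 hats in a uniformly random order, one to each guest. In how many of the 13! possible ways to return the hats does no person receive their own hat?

!13 is the nearest integer to 13!/e.
13! = 6227020800, and 6227020800/e ≈ 2290792932.07, so !13 = 2290792932.

2290792932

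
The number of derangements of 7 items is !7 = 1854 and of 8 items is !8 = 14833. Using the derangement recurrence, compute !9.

133496

!9 = (9-1)·(!8 + !7) = 8·(14833 + 1854) = 8·16687 = 133496.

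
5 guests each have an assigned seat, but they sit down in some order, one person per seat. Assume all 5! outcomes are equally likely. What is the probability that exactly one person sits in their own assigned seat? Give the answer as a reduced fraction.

3/8

Favorable outcomes: C(5,1)·!4 = 5·9 = 45.
Total outcomes: 5! = 120.
Probability = 45/120 = 3/8.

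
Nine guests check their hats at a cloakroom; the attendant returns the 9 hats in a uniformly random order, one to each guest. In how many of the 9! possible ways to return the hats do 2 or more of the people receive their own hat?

Sum C(9,i)·!(9-i) for i = 2..9:
  i=2: C(9,2)·!7 = 36·1854 = 66744
  i=3: C(9,3)·!6 = 84·265 = 22260
  i=4: C(9,4)·!5 = 126·44 = 5544
  i=5: C(9,5)·!4 = 126·9 = 1134
  i=6: C(9,6)·!3 = 84·2 = 168
  i=7: C(9,7)·!2 = 36·1 = 36
  i=8: C(9,8)·!1 = 9·0 = 0
  i=9: C(9,9)·!0 = 1·1 = 1
Total = 95887.

95887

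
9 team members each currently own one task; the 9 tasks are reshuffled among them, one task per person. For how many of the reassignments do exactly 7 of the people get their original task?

36

Choose which 7 of the 9 are fixed: C(9,7) = 36.
The other 2 form a derangement: !2 = 1.
Total: 36 × 1 = 36.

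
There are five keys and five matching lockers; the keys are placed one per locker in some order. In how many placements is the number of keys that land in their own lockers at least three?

11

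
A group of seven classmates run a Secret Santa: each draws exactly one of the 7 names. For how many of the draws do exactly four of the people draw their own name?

Pick the 4 fixed positions: C(7,4) = 35 ways.
The remaining 3 must be deranged: !3 = 2.
Total: 35 × 2 = 70.

70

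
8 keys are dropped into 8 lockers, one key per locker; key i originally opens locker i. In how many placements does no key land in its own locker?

14833

!8 = 8! · Σ_{k=0}^{8} (-1)^k/k!
= 8! - 8!/1! + 8!/2! - 8!/3! + 8!/4! - 8!/5! + 8!/6! - 8!/7! + 8!/8!
= 40320 - 40320 + 20160 - 6720 + 1680 - 336 + 56 - 8 + 1
= 14833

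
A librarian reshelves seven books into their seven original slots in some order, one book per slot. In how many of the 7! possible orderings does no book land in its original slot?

1854

!7 is the nearest integer to 7!/e.
7! = 5040, and 5040/e ≈ 1854.11, so !7 = 1854.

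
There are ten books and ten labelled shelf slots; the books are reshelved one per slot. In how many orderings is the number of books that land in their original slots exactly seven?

Pick the 7 fixed positions: C(10,7) = 120 ways.
The other 3 form a derangement: !3 = 2.
Total: 120 × 2 = 240.

240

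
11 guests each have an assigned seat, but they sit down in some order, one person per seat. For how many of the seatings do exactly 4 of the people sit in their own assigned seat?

Pick the 4 fixed positions: C(11,4) = 330 ways.
The remaining 7 must be deranged: !7 = 1854.
Total: 330 × 1854 = 611820.

611820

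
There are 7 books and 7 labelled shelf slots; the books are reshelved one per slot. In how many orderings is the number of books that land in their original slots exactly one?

1855

Pick the single fixed position: C(7,1) = 7 ways.
The remaining 6 must be deranged: !6 = 265.
Total: 7 × 265 = 1855.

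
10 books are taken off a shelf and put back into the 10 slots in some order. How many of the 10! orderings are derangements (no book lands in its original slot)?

By inclusion-exclusion, !10 = Σ (-1)^k · 10!/k! for k=0..10
= 10! - 10!/1! + 10!/2! - 10!/3! + 10!/4! - 10!/5! + 10!/6! - 10!/7! + 10!/8! - 10!/9! + 10!/10!
= 3628800 - 3628800 + 1814400 - 604800 + 151200 - 30240 + 5040 - 720 + 90 - 10 + 1
= 1334961

1334961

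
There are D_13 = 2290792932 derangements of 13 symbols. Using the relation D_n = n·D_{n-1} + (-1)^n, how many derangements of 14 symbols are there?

D_14 = 14·2290792932 + 1 = 32071101049.

32071101049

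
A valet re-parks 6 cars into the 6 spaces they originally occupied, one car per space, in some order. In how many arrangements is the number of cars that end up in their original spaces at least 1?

Sum C(6,i)·!(6-i) for i = 1..6:
  i=1: C(6,1)·!5 = 6·44 = 264
  i=2: C(6,2)·!4 = 15·9 = 135
  i=3: C(6,3)·!3 = 20·2 = 40
  i=4: C(6,4)·!2 = 15·1 = 15
  i=5: C(6,5)·!1 = 6·0 = 0
  i=6: C(6,6)·!0 = 1·1 = 1
Total = 455.

455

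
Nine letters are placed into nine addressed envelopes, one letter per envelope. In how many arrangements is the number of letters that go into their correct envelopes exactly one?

133497

Choose which one of the 9 is fixed: C(9,1) = 9.
The other 8 form a derangement: !8 = 14833.
Total: 9 × 14833 = 133497.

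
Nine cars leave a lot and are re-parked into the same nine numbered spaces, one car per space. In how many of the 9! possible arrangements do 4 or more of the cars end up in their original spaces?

Sum C(9,i)·!(9-i) for i = 4..9:
  i=4: C(9,4)·!5 = 126·44 = 5544
  i=5: C(9,5)·!4 = 126·9 = 1134
  i=6: C(9,6)·!3 = 84·2 = 168
  i=7: C(9,7)·!2 = 36·1 = 36
  i=8: C(9,8)·!1 = 9·0 = 0
  i=9: C(9,9)·!0 = 1·1 = 1
Total = 6883.

6883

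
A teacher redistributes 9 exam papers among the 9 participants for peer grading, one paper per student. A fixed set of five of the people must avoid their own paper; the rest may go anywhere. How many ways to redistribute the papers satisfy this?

Let A_j be the event that the j-th constrained one is fixed. By inclusion-exclusion over the 5 events:
Σ_{j=0}^{5} (-1)^j C(5,j)(9-j)!
= C(5,0)·9! - C(5,1)·8! + C(5,2)·7! - C(5,3)·6! + C(5,4)·5! - C(5,5)·4!
= 362880 - 201600 + 50400 - 7200 + 600 - 24
= 205056

205056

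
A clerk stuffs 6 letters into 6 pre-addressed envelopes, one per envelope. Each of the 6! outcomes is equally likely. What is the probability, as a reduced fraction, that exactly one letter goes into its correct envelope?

Favorable outcomes: C(6,1)·!5 = 6·44 = 264.
Total outcomes: 6! = 720.
Probability = 264/720 = 11/30.

11/30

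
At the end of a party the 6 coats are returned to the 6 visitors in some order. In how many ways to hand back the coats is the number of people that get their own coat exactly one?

Choose which one of the 6 is fixed: C(6,1) = 6.
The other 5 form a derangement: !5 = 44.
Total: 6 × 44 = 264.

264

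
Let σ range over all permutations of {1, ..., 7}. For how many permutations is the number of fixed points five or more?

Sum C(7,i)·!(7-i) for i = 5..7:
  i=5: C(7,5)·!2 = 21·1 = 21
  i=6: C(7,6)·!1 = 7·0 = 0
  i=7: C(7,7)·!0 = 1·1 = 1
Total = 22.

22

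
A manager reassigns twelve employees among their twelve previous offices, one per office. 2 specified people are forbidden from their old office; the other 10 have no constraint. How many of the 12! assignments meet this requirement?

402796800

Let A_j be the event that the j-th constrained one is fixed. By inclusion-exclusion over the 2 events:
Σ_{j=0}^{2} (-1)^j C(2,j)(12-j)!
= C(2,0)·12! - C(2,1)·11! + C(2,2)·10!
= 479001600 - 79833600 + 3628800
= 402796800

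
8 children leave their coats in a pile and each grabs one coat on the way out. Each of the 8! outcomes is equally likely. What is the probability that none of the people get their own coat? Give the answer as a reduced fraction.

2119/5760

Favorable outcomes: !8 = 14833.
Total outcomes: 8! = 40320.
Probability = 14833/40320 = 2119/5760.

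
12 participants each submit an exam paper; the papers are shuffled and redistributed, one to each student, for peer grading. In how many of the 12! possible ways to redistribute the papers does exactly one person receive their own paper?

176214840

Pick the single fixed position: C(12,1) = 12 ways.
The remaining 11 must be deranged: !11 = 14684570.
Total: 12 × 14684570 = 176214840.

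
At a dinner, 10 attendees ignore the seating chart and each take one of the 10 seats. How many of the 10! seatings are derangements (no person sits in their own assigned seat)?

By inclusion-exclusion, !10 = Σ (-1)^k · 10!/k! for k=0..10
= 10! - 10!/1! + 10!/2! - 10!/3! + 10!/4! - 10!/5! + 10!/6! - 10!/7! + 10!/8! - 10!/9! + 10!/10!
= 3628800 - 3628800 + 1814400 - 604800 + 151200 - 30240 + 5040 - 720 + 90 - 10 + 1
= 1334961

1334961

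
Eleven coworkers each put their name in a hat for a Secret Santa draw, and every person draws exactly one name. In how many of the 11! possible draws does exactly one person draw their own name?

Choose which one of the 11 is fixed: C(11,1) = 11.
The remaining 10 must be deranged: !10 = 1334961.
Total: 11 × 1334961 = 14684571.

14684571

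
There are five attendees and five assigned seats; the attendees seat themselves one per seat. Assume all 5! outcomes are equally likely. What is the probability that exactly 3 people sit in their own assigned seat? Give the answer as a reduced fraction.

1/12

Favorable outcomes: C(5,3)·!2 = 10·1 = 10.
Total outcomes: 5! = 120.
Probability = 10/120 = 1/12.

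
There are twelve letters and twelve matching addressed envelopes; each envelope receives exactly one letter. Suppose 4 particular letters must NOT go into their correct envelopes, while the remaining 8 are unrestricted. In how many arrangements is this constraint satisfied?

339696000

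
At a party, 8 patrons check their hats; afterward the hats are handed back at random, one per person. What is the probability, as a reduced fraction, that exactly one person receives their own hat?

Favorable outcomes: C(8,1)·!7 = 8·1854 = 14832.
Total outcomes: 8! = 40320.
Probability = 14832/40320 = 103/280.

103/280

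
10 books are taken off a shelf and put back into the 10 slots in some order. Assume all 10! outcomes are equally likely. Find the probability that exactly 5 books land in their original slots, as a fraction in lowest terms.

Favorable outcomes: C(10,5)·!5 = 252·44 = 11088.
Total outcomes: 10! = 3628800.
Probability = 11088/3628800 = 11/3600.

11/3600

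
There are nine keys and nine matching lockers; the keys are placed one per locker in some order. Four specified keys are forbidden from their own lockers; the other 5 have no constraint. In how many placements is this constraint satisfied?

229080

Let A_j be the event that the j-th constrained one is fixed. By inclusion-exclusion over the 4 events:
Σ_{j=0}^{4} (-1)^j C(4,j)(9-j)!
= C(4,0)·9! - C(4,1)·8! + C(4,2)·7! - C(4,3)·6! + C(4,4)·5!
= 362880 - 161280 + 30240 - 2880 + 120
= 229080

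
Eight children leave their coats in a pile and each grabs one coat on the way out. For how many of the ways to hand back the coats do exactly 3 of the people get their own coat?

2464

Choose which 3 of the 8 are fixed: C(8,3) = 56.
The other 5 form a derangement: !5 = 44.
Total: 56 × 44 = 2464.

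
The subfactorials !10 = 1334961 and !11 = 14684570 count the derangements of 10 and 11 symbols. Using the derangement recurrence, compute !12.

176214841

!12 = (12-1)·(!11 + !10) = 11·(14684570 + 1334961) = 11·16019531 = 176214841.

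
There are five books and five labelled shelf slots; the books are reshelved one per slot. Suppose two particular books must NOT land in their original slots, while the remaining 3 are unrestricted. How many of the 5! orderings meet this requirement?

Let A_j be the event that the j-th constrained one is fixed. By inclusion-exclusion over the 2 events:
Σ_{j=0}^{2} (-1)^j C(2,j)(5-j)!
= C(2,0)·5! - C(2,1)·4! + C(2,2)·3!
= 120 - 48 + 6
= 78

78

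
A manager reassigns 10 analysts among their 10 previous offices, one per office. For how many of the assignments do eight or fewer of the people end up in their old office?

# with exactly i fixed is C(10,i)·!(10-i); sum over i=0..8:
  i=0: C(10,0)·!10 = 1·1334961 = 1334961
  i=1: C(10,1)·!9 = 10·133496 = 1334960
  i=2: C(10,2)·!8 = 45·14833 = 667485
  i=3: C(10,3)·!7 = 120·1854 = 222480
  i=4: C(10,4)·!6 = 210·265 = 55650
  i=5: C(10,5)·!5 = 252·44 = 11088
  i=6: C(10,6)·!4 = 210·9 = 1890
  i=7: C(10,7)·!3 = 120·2 = 240
  i=8: C(10,8)·!2 = 45·1 = 45
Total = 3628799.

3628799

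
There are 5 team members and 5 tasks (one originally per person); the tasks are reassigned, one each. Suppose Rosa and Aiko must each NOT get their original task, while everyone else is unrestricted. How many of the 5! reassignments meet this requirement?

78

Let A_j be the event that the j-th constrained one is fixed. By inclusion-exclusion over the 2 events:
Σ_{j=0}^{2} (-1)^j C(2,j)(5-j)!
= C(2,0)·5! - C(2,1)·4! + C(2,2)·3!
= 120 - 48 + 6
= 78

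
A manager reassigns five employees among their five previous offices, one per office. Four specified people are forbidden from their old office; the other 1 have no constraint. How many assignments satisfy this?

53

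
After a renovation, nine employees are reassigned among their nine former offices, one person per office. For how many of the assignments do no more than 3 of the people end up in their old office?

355997

# with exactly i fixed is C(9,i)·!(9-i); sum over i=0..3:
  i=0: C(9,0)·!9 = 1·133496 = 133496
  i=1: C(9,1)·!8 = 9·14833 = 133497
  i=2: C(9,2)·!7 = 36·1854 = 66744
  i=3: C(9,3)·!6 = 84·265 = 22260
Total = 355997.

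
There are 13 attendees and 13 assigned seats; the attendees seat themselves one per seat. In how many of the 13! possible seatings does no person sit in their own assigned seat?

Use !n = (n-1)(!(n-1) + !(n-2)).
!13 = 12·(176214841 + 14684570) = 12·190899411 = 2290792932

2290792932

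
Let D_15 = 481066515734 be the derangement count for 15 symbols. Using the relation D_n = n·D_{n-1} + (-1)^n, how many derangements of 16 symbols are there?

7697064251745

D_16 = 16·481066515734 + 1 = 7697064251745.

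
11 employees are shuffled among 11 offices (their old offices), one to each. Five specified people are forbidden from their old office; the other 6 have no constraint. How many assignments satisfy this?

25022880

Inclusion-exclusion on the 5 forbidden self-matches:
Σ_{j=0}^{5} (-1)^j C(5,j)(11-j)!
= C(5,0)·11! - C(5,1)·10! + C(5,2)·9! - C(5,3)·8! + C(5,4)·7! - C(5,5)·6!
= 39916800 - 18144000 + 3628800 - 403200 + 25200 - 720
= 25022880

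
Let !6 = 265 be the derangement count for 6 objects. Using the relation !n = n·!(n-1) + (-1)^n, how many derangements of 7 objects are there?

1854

!7 = 7·265 - 1 = 1854.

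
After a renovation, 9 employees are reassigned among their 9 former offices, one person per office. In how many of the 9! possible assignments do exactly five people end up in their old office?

1134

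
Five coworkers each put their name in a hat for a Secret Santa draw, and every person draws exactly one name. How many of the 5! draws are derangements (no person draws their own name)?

44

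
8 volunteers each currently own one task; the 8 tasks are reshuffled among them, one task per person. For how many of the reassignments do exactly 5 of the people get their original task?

112

Choose which 5 of the 8 are fixed: C(8,5) = 56.
The other 3 form a derangement: !3 = 2.
Total: 56 × 2 = 112.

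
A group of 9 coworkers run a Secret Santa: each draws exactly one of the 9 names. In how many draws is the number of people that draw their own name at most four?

361541

# with exactly i fixed is C(9,i)·!(9-i); sum over i=0..4:
  i=0: C(9,0)·!9 = 1·133496 = 133496
  i=1: C(9,1)·!8 = 9·14833 = 133497
  i=2: C(9,2)·!7 = 36·1854 = 66744
  i=3: C(9,3)·!6 = 84·265 = 22260
  i=4: C(9,4)·!5 = 126·44 = 5544
Total = 361541.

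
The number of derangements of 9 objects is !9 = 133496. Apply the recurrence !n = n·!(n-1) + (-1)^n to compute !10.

1334961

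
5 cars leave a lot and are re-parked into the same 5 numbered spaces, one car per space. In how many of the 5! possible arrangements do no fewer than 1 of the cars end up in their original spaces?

76

# with exactly i fixed is C(5,i)·!(5-i); sum over i=1..5:
  i=1: C(5,1)·!4 = 5·9 = 45
  i=2: C(5,2)·!3 = 10·2 = 20
  i=3: C(5,3)·!2 = 10·1 = 10
  i=4: C(5,4)·!1 = 5·0 = 0
  i=5: C(5,5)·!0 = 1·1 = 1
Total = 76.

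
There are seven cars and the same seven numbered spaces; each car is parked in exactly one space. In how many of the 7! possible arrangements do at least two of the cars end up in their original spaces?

1331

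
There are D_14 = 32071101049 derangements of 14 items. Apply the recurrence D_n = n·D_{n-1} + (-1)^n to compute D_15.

481066515734

D_15 = 15·32071101049 - 1 = 481066515734.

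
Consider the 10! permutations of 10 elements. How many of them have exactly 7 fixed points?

240

Choose which 7 of the 10 are fixed: C(10,7) = 120.
The remaining 3 must be deranged: !3 = 2.
Total: 120 × 2 = 240.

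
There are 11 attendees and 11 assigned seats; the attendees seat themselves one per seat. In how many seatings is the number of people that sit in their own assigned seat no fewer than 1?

25232230

Sum C(11,i)·!(11-i) for i = 1..11:
  i=1: C(11,1)·!10 = 11·1334961 = 14684571
  i=2: C(11,2)·!9 = 55·133496 = 7342280
  i=3: C(11,3)·!8 = 165·14833 = 2447445
  i=4: C(11,4)·!7 = 330·1854 = 611820
  i=5: C(11,5)·!6 = 462·265 = 122430
  i=6: C(11,6)·!5 = 462·44 = 20328
  i=7: C(11,7)·!4 = 330·9 = 2970
  i=8: C(11,8)·!3 = 165·2 = 330
  i=9: C(11,9)·!2 = 55·1 = 55
  i=10: C(11,10)·!1 = 11·0 = 0
  i=11: C(11,11)·!0 = 1·1 = 1
Total = 25232230.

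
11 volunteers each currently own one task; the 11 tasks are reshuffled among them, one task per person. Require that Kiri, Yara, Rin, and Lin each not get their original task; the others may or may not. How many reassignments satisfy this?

27422640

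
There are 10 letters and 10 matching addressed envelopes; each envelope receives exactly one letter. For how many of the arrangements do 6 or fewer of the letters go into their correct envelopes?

Sum C(10,i)·!(10-i) for i = 0..6:
  i=0: C(10,0)·!10 = 1·1334961 = 1334961
  i=1: C(10,1)·!9 = 10·133496 = 1334960
  i=2: C(10,2)·!8 = 45·14833 = 667485
  i=3: C(10,3)·!7 = 120·1854 = 222480
  i=4: C(10,4)·!6 = 210·265 = 55650
  i=5: C(10,5)·!5 = 252·44 = 11088
  i=6: C(10,6)·!4 = 210·9 = 1890
Total = 3628514.

3628514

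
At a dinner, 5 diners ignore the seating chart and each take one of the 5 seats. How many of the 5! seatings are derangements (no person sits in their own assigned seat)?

!5 is the nearest integer to 5!/e.
5! = 120, and 120/e ≈ 44.15, so !5 = 44.

44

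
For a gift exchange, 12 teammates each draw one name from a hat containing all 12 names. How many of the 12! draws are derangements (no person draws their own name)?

Recurrence: !12 = 11·(!11 + !10).
!12 = 11·(14684570 + 1334961) = 11·16019531 = 176214841

176214841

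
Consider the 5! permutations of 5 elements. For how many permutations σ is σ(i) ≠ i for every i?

The number of derangements of 5 is !5 = Σ_{k=0}^{5} (-1)^k·5!/k!
= 5! - 5!/1! + 5!/2! - 5!/3! + 5!/4! - 5!/5!
= 120 - 120 + 60 - 20 + 5 - 1
= 44

44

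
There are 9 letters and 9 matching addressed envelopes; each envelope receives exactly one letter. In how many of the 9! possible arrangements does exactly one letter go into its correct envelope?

133497

Choose which one of the 9 is fixed: C(9,1) = 9.
The other 8 form a derangement: !8 = 14833.
Total: 9 × 14833 = 133497.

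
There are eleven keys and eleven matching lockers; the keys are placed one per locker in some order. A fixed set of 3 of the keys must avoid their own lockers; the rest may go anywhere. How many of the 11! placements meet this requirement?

30078720

Let A_j be the event that the j-th constrained one is fixed. By inclusion-exclusion over the 3 events:
Σ_{j=0}^{3} (-1)^j C(3,j)(11-j)!
= C(3,0)·11! - C(3,1)·10! + C(3,2)·9! - C(3,3)·8!
= 39916800 - 10886400 + 1088640 - 40320
= 30078720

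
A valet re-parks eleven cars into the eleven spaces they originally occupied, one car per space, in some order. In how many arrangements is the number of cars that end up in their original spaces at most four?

39770686

# with exactly i fixed is C(11,i)·!(11-i); sum over i=0..4:
  i=0: C(11,0)·!11 = 1·14684570 = 14684570
  i=1: C(11,1)·!10 = 11·1334961 = 14684571
  i=2: C(11,2)·!9 = 55·133496 = 7342280
  i=3: C(11,3)·!8 = 165·14833 = 2447445
  i=4: C(11,4)·!7 = 330·1854 = 611820
Total = 39770686.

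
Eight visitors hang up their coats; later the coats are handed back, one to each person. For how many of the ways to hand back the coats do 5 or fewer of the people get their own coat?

40291

Sum C(8,i)·!(8-i) for i = 0..5:
  i=0: C(8,0)·!8 = 1·14833 = 14833
  i=1: C(8,1)·!7 = 8·1854 = 14832
  i=2: C(8,2)·!6 = 28·265 = 7420
  i=3: C(8,3)·!5 = 56·44 = 2464
  i=4: C(8,4)·!4 = 70·9 = 630
  i=5: C(8,5)·!3 = 56·2 = 112
Total = 40291.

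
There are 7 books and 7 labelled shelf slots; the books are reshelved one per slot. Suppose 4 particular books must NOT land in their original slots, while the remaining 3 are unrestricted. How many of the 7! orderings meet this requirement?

2790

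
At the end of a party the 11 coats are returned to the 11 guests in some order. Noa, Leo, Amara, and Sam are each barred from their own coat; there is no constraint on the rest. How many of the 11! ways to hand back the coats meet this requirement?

27422640

Inclusion-exclusion on the 4 forbidden self-matches:
Σ_{j=0}^{4} (-1)^j C(4,j)(11-j)!
= C(4,0)·11! - C(4,1)·10! + C(4,2)·9! - C(4,3)·8! + C(4,4)·7!
= 39916800 - 14515200 + 2177280 - 161280 + 5040
= 27422640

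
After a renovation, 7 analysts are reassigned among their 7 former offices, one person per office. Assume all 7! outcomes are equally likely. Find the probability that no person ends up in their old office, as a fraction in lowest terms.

Favorable outcomes: !7 = 1854.
Total outcomes: 7! = 5040.
Probability = 1854/5040 = 103/280.

103/280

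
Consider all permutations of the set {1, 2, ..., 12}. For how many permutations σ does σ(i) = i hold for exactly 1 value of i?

176214840

Pick the single fixed position: C(12,1) = 12 ways.
The other 11 form a derangement: !11 = 14684570.
Total: 12 × 14684570 = 176214840.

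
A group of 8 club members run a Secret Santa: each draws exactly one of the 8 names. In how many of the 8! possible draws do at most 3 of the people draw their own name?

Sum C(8,i)·!(8-i) for i = 0..3:
  i=0: C(8,0)·!8 = 1·14833 = 14833
  i=1: C(8,1)·!7 = 8·1854 = 14832
  i=2: C(8,2)·!6 = 28·265 = 7420
  i=3: C(8,3)·!5 = 56·44 = 2464
Total = 39549.

39549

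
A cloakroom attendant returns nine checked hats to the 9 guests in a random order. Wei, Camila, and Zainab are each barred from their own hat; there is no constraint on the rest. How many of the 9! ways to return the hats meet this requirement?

Let A_j be the event that the j-th constrained one is fixed. By inclusion-exclusion over the 3 events:
Σ_{j=0}^{3} (-1)^j C(3,j)(9-j)!
= C(3,0)·9! - C(3,1)·8! + C(3,2)·7! - C(3,3)·6!
= 362880 - 120960 + 15120 - 720
= 256320

256320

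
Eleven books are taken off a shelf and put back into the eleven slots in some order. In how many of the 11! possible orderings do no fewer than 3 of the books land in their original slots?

3205379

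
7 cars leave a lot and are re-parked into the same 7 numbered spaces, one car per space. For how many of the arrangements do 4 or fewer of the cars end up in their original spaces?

5018

Sum C(7,i)·!(7-i) for i = 0..4:
  i=0: C(7,0)·!7 = 1·1854 = 1854
  i=1: C(7,1)·!6 = 7·265 = 1855
  i=2: C(7,2)·!5 = 21·44 = 924
  i=3: C(7,3)·!4 = 35·9 = 315
  i=4: C(7,4)·!3 = 35·2 = 70
Total = 5018.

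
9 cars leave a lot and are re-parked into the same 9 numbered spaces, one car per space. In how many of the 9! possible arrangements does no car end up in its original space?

The number of derangements of 9 is !9 = Σ_{k=0}^{9} (-1)^k·9!/k!
= 9! - 9!/1! + 9!/2! - 9!/3! + 9!/4! - 9!/5! + 9!/6! - 9!/7! + 9!/8! - 9!/9!
= 362880 - 362880 + 181440 - 60480 + 15120 - 3024 + 504 - 72 + 9 - 1
= 133496

133496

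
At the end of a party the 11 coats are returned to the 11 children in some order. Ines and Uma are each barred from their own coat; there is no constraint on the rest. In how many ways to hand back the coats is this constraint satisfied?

Let A_j be the event that the j-th constrained one is fixed. By inclusion-exclusion over the 2 events:
Σ_{j=0}^{2} (-1)^j C(2,j)(11-j)!
= C(2,0)·11! - C(2,1)·10! + C(2,2)·9!
= 39916800 - 7257600 + 362880
= 33022080

33022080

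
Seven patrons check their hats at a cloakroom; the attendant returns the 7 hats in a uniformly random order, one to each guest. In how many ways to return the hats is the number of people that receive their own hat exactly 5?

21

Pick the 5 fixed positions: C(7,5) = 21 ways.
The remaining 2 must be deranged: !2 = 1.
Total: 21 × 1 = 21.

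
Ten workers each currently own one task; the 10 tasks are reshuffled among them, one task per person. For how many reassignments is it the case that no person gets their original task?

!10 is the nearest integer to 10!/e.
10! = 3628800, and 3628800/e ≈ 1334960.92, so !10 = 1334961.

1334961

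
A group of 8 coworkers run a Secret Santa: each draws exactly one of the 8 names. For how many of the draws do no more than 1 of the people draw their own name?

29665

# with exactly i fixed is C(8,i)·!(8-i); sum over i=0..1:
  i=0: C(8,0)·!8 = 1·14833 = 14833
  i=1: C(8,1)·!7 = 8·1854 = 14832
Total = 29665.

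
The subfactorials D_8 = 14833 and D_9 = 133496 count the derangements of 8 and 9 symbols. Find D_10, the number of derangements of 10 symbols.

D_10 = (10-1)·(D_9 + D_8) = 9·(133496 + 14833) = 9·148329 = 1334961.

1334961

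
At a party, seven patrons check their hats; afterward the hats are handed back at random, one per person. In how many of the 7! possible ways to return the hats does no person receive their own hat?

Recurrence: !7 = 6·(!6 + !5).
!7 = 6·(265 + 44) = 6·309 = 1854

1854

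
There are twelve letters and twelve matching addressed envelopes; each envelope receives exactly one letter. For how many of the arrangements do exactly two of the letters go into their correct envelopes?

Pick the 2 fixed positions: C(12,2) = 66 ways.
The remaining 10 must be deranged: !10 = 1334961.
Total: 66 × 1334961 = 88107426.

88107426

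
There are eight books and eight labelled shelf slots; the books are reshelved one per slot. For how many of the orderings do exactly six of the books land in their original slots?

Choose which 6 of the 8 are fixed: C(8,6) = 28.
The remaining 2 must be deranged: !2 = 1.
Total: 28 × 1 = 28.

28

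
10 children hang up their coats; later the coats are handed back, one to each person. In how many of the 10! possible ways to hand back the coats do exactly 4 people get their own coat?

Pick the 4 fixed positions: C(10,4) = 210 ways.
The remaining 6 must be deranged: !6 = 265.
Total: 210 × 265 = 55650.

55650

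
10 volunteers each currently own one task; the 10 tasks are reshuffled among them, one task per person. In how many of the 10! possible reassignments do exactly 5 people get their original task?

Pick the 5 fixed positions: C(10,5) = 252 ways.
The remaining 5 must be deranged: !5 = 44.
Total: 252 × 44 = 11088.

11088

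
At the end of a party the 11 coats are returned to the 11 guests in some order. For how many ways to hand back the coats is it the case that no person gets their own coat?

Recurrence: !11 = 11·!10 + (-1)^11.
!11 = 11·1334961 - 1 = 14684570

14684570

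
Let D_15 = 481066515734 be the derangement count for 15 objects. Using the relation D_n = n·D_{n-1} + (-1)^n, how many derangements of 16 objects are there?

7697064251745

D_16 = 16·481066515734 + 1 = 7697064251745.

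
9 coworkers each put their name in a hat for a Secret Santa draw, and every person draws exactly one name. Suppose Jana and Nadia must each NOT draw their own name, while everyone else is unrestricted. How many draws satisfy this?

287280

Inclusion-exclusion on the 2 forbidden self-matches:
Σ_{j=0}^{2} (-1)^j C(2,j)(9-j)!
= C(2,0)·9! - C(2,1)·8! + C(2,2)·7!
= 362880 - 80640 + 5040
= 287280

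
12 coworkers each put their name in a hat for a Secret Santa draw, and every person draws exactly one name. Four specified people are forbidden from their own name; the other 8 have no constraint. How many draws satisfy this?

339696000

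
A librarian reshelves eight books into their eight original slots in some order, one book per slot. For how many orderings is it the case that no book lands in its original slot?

The subfactorial !8 = [8!/e] (nearest integer).
8! = 40320, and 40320/e ≈ 14832.90, so !8 = 14833.

14833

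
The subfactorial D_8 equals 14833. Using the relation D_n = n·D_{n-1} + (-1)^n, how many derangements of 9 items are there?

133496

D_9 = 9·14833 - 1 = 133496.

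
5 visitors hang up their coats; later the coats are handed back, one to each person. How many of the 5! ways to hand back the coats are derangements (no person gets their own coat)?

By inclusion-exclusion, !5 = Σ (-1)^k · 5!/k! for k=0..5
= 5! - 5!/1! + 5!/2! - 5!/3! + 5!/4! - 5!/5!
= 120 - 120 + 60 - 20 + 5 - 1
= 44

44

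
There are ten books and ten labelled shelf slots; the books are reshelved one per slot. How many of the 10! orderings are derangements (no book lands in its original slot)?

1334961

!10 = 10! · Σ_{k=0}^{10} (-1)^k/k!
= 10! - 10!/1! + 10!/2! - 10!/3! + 10!/4! - 10!/5! + 10!/6! - 10!/7! + 10!/8! - 10!/9! + 10!/10!
= 3628800 - 3628800 + 1814400 - 604800 + 151200 - 30240 + 5040 - 720 + 90 - 10 + 1
= 1334961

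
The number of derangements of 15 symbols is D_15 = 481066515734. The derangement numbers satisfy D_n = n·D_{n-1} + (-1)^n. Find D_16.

7697064251745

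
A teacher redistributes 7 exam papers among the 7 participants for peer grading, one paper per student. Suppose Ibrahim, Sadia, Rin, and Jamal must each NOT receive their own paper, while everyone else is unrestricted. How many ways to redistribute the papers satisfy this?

2790

Let A_j be the event that the j-th constrained one is fixed. By inclusion-exclusion over the 4 events:
Σ_{j=0}^{4} (-1)^j C(4,j)(7-j)!
= C(4,0)·7! - C(4,1)·6! + C(4,2)·5! - C(4,3)·4! + C(4,4)·3!
= 5040 - 2880 + 720 - 96 + 6
= 2790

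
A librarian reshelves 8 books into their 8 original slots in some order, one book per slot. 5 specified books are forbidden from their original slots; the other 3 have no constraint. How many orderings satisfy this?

21234

Let A_j be the event that the j-th constrained one is fixed. By inclusion-exclusion over the 5 events:
Σ_{j=0}^{5} (-1)^j C(5,j)(8-j)!
= C(5,0)·8! - C(5,1)·7! + C(5,2)·6! - C(5,3)·5! + C(5,4)·4! - C(5,5)·3!
= 40320 - 25200 + 7200 - 1200 + 120 - 6
= 21234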